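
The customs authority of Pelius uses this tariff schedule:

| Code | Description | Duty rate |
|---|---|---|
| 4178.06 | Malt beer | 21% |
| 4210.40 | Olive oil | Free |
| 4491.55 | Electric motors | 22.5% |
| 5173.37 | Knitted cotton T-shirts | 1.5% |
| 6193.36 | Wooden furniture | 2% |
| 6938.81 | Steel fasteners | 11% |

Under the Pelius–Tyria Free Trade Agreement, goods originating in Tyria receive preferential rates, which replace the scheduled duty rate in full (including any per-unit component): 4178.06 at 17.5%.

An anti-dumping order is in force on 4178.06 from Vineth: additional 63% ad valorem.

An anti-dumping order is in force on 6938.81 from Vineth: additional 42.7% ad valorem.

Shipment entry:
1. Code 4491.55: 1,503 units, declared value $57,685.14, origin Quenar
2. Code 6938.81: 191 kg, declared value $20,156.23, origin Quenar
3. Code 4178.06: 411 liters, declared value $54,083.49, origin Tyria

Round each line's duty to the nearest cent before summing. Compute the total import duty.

Line 1 (4491.55, Quenar, 1,503 units, $57,685.14):
Base rate for 4491.55 is 22.5%.
Duty = $57,685.14 × 22.5% = $12,979.16.
Line 2 (6938.81, Quenar, 191 kg, $20,156.23):
Base rate for 6938.81 is 11%.
The additional-duty order on 6938.81 targets Vineth, not Quenar; it does not apply.
Duty = $20,156.23 × 11% = $2,217.19.
Line 3 (4178.06, Tyria, 411 liters, $54,083.49):
Base rate for 4178.06 is 21%.
Origin Tyria qualifies under the Pelius–Tyria agreement and 4178.06 is covered: preferential rate 17.5% applies instead.
The additional-duty order on 4178.06 targets Vineth, not Tyria; it does not apply.
Duty = $54,083.49 × 17.5% = $9,464.61.
Total = $12,979.16 + $2,217.19 + $9,464.61 = $24,660.96.

$24,660.96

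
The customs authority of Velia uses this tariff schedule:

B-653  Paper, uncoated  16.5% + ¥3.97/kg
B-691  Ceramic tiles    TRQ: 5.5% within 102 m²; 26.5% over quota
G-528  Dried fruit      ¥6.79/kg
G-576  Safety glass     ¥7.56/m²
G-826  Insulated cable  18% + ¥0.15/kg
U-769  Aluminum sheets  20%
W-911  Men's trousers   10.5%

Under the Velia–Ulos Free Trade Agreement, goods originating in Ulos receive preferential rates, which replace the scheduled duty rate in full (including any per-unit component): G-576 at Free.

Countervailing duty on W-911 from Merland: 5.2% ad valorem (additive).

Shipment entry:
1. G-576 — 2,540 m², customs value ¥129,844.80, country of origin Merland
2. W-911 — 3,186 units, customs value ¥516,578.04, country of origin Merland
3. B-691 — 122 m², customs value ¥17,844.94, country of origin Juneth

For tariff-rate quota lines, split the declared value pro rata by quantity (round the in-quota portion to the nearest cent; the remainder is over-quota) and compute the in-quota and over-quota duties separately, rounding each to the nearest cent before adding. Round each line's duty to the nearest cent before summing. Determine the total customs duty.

¥101,900.95

Line 1 (G-576, Merland, 2,540 m², ¥129,844.80):
Base rate for G-576 is ¥7.56/m².
G-576 has an FTA preferential rate, but origin Merland is not Ulos; base rate stands.
Duty = 2,540 × ¥7.56 = ¥19,202.40.
Line 2 (W-911, Merland, 3,186 units, ¥516,578.04):
Base rate for W-911 is 10.5%.
Additional duty on W-911 from Merland: +5.2%. Applied ad valorem rate: 10.5% + 5.2% = 15.7%.
Duty = ¥516,578.04 × 15.7% = ¥81,102.75.
Line 3 (B-691, Juneth, 122 m², ¥17,844.94):
Code B-691 is under a tariff-rate quota (threshold 102 m²). In-quota: 102 m² at 5.5%; over-quota: 20 m² at 26.5%.
Pro-rata value split: in-quota = ¥17,844.94 × 102/122 = ¥14,919.54; over-quota = ¥17,844.94 − ¥14,919.54 = ¥2,925.40.
In-quota duty = ¥14,919.54 × 5.5% = ¥820.57. Over-quota duty = ¥2,925.40 × 26.5% = ¥775.23.
Line duty = ¥820.57 + ¥775.23 = ¥1,595.80.
Total = ¥19,202.40 + ¥81,102.75 + ¥1,595.80 = ¥101,900.95.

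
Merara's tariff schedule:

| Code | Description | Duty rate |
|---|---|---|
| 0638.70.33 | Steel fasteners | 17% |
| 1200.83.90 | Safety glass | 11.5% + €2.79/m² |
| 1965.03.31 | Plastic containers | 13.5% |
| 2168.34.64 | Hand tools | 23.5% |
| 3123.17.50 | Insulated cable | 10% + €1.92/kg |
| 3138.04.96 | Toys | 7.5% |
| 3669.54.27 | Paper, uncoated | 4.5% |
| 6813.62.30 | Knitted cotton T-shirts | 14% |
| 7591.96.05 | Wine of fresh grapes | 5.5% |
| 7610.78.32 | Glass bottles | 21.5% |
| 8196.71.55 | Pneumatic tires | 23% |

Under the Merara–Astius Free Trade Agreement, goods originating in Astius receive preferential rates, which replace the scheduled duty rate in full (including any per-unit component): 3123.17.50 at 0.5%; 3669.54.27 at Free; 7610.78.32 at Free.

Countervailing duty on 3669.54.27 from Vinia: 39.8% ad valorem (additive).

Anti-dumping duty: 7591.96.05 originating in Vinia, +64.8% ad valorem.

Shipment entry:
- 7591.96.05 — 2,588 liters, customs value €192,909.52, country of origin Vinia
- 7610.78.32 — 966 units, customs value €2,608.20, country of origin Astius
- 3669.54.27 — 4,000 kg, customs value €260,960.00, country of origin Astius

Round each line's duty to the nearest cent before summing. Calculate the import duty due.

Line 1 (7591.96.05, Vinia, 2,588 liters, €192,909.52):
Base rate for 7591.96.05 is 5.5%.
Additional duty on 7591.96.05 from Vinia: +64.8%. Applied ad valorem rate: 5.5% + 64.8% = 70.3%.
Duty = €192,909.52 × 70.3% = €135,615.39.
Line 2 (7610.78.32, Astius, 966 units, €2,608.20):
Base rate for 7610.78.32 is 21.5%.
Origin Astius qualifies under the Merara–Astius agreement and 7610.78.32 is covered: preferential rate Free applies instead.
Duty = €2,608.20 × 0% = €0.00.
Line 3 (3669.54.27, Astius, 4,000 kg, €260,960.00):
Base rate for 3669.54.27 is 4.5%.
Origin Astius qualifies under the Merara–Astius agreement and 3669.54.27 is covered: preferential rate Free applies instead.
The additional-duty order on 3669.54.27 targets Vinia, not Astius; it does not apply.
Duty = €260,960.00 × 0% = €0.00.
Total = €135,615.39 + €0.00 + €0.00 = €135,615.39.

€135,615.39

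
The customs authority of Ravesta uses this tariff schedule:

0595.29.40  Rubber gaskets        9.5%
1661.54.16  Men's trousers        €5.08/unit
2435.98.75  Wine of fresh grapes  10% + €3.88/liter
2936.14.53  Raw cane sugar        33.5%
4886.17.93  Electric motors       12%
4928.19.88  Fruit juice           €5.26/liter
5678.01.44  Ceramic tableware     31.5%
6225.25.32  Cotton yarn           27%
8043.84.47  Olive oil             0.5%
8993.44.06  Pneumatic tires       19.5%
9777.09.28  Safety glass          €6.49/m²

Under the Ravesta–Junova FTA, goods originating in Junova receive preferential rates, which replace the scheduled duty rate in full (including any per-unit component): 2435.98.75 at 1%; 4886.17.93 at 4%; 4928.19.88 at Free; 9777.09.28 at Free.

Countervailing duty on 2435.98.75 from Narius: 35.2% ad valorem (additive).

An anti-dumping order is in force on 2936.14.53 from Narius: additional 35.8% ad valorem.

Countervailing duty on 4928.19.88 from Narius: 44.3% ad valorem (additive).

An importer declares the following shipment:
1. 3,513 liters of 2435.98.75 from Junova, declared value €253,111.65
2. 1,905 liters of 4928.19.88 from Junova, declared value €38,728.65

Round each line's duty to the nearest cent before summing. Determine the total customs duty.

€2,531.12

Line 1 (2435.98.75, Junova, 3,513 liters, €253,111.65):
Base rate for 2435.98.75 is 10% + €3.88/liter.
Origin Junova qualifies under the Ravesta–Junova agreement and 2435.98.75 is covered: preferential rate 1% applies instead.
The additional-duty order on 2435.98.75 targets Narius, not Junova; it does not apply.
Duty = €253,111.65 × 1% = €2,531.12.
Line 2 (4928.19.88, Junova, 1,905 liters, €38,728.65):
Base rate for 4928.19.88 is €5.26/liter.
Origin Junova qualifies under the Ravesta–Junova agreement and 4928.19.88 is covered: preferential rate Free applies instead.
The additional-duty order on 4928.19.88 targets Narius, not Junova; it does not apply.
Duty = €38,728.65 × 0% = €0.00.
Total = €2,531.12 + €0.00 = €2,531.12.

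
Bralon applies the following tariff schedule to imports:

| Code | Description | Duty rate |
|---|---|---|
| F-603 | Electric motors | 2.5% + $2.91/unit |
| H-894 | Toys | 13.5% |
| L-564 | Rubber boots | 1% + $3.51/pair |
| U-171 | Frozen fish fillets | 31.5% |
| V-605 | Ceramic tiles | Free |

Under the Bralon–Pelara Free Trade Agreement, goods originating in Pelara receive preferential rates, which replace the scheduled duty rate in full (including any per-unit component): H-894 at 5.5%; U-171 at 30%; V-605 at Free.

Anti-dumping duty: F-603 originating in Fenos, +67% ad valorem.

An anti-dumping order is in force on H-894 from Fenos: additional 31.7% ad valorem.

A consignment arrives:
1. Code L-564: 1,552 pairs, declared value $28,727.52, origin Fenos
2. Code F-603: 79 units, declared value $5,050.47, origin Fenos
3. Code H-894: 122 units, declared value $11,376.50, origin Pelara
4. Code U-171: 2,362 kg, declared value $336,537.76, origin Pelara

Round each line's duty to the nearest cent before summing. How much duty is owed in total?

$111,061.81

Line 1 (L-564, Fenos, 1,552 pairs, $28,727.52):
Base rate for L-564 is 1% + $3.51/pair.
Duty = $28,727.52 × 1% + 1,552 × $3.51 = $5,734.80.
Line 2 (F-603, Fenos, 79 units, $5,050.47):
Base rate for F-603 is 2.5% + $2.91/unit.
Additional duty on F-603 from Fenos: +67%. Applied ad valorem rate: 2.5% + 67% = 69.5%.
Duty = $5,050.47 × 69.5% + 79 × $2.91 = $3,739.97.
Line 3 (H-894, Pelara, 122 units, $11,376.50):
Base rate for H-894 is 13.5%.
Origin Pelara qualifies under the Bralon–Pelara agreement and H-894 is covered: preferential rate 5.5% applies instead.
The additional-duty order on H-894 targets Fenos, not Pelara; it does not apply.
Duty = $11,376.50 × 5.5% = $625.71.
Line 4 (U-171, Pelara, 2,362 kg, $336,537.76):
Base rate for U-171 is 31.5%.
Origin Pelara qualifies under the Bralon–Pelara agreement and U-171 is covered: preferential rate 30% applies instead.
Duty = $336,537.76 × 30% = $100,961.33.
Total = $5,734.80 + $3,739.97 + $625.71 + $100,961.33 = $111,061.81.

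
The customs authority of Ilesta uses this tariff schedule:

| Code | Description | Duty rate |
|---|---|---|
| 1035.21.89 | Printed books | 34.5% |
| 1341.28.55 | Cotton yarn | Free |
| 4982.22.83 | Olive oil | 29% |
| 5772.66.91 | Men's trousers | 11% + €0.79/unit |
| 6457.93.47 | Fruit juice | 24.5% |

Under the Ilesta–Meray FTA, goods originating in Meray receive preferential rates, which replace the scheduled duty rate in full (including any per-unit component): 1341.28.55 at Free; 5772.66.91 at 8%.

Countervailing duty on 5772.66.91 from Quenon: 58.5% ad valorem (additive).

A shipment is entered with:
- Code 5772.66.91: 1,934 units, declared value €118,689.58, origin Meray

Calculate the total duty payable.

€9,495.17

Line 1 (5772.66.91, Meray, 1,934 units, €118,689.58):
Base rate for 5772.66.91 is 11% + €0.79/unit.
Origin Meray qualifies under the Ilesta–Meray agreement and 5772.66.91 is covered: preferential rate 8% applies instead.
The additional-duty order on 5772.66.91 targets Quenon, not Meray; it does not apply.
Duty = €118,689.58 × 8% = €9,495.17.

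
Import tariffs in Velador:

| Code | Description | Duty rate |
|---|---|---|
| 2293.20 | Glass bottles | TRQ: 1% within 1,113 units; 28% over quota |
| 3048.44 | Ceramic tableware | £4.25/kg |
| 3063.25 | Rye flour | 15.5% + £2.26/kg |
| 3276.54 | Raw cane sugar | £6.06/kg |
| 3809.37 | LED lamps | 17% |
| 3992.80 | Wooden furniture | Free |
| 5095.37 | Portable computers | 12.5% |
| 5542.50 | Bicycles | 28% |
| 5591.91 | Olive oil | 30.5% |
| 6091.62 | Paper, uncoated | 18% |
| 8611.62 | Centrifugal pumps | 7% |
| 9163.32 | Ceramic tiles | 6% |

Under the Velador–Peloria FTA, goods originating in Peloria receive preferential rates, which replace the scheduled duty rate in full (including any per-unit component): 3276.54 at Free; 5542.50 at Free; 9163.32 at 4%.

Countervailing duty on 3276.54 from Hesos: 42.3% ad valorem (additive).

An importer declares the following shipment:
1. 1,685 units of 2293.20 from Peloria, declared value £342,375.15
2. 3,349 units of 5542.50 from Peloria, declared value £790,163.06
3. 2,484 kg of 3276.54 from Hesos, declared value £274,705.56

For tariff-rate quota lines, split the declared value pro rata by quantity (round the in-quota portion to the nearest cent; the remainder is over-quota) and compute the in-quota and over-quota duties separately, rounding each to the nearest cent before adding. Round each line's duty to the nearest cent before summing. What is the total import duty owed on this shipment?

£166,057.90

Line 1 (2293.20, Peloria, 1,685 units, £342,375.15):
Code 2293.20 is under a tariff-rate quota (threshold 1,113 units). In-quota: 1,113 units at 1%; over-quota: 572 units at 28%.
Pro-rata value split: in-quota = £342,375.15 × 1,113/1,685 = £226,150.47; over-quota = £342,375.15 − £226,150.47 = £116,224.68.
In-quota duty = £226,150.47 × 1% = £2,261.50. Over-quota duty = £116,224.68 × 28% = £32,542.91.
Line duty = £2,261.50 + £32,542.91 = £34,804.41.
Line 2 (5542.50, Peloria, 3,349 units, £790,163.06):
Base rate for 5542.50 is 28%.
Origin Peloria qualifies under the Velador–Peloria agreement and 5542.50 is covered: preferential rate Free applies instead.
Duty = £790,163.06 × 0% = £0.00.
Line 3 (3276.54, Hesos, 2,484 kg, £274,705.56):
Base rate for 3276.54 is £6.06/kg.
3276.54 has an FTA preferential rate, but origin Hesos is not Peloria; base rate stands.
Additional duty on 3276.54 from Hesos: +42.3% ad valorem. Applied ad valorem rate = 42.3%.
Duty = £274,705.56 × 42.3% + 2,484 × £6.06 = £131,253.49.
Total = £34,804.41 + £0.00 + £131,253.49 = £166,057.90.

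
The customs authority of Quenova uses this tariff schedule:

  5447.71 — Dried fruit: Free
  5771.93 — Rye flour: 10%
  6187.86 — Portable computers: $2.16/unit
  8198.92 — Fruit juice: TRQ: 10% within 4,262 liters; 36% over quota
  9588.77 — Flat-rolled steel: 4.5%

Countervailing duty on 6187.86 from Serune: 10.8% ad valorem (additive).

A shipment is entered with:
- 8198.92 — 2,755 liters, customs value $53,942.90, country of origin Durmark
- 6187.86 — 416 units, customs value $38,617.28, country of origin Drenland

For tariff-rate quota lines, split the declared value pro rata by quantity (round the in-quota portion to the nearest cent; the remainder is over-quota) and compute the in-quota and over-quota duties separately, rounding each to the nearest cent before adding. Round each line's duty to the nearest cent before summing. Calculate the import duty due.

Line 1 (8198.92, Durmark, 2,755 liters, $53,942.90):
Code 8198.92 is under a tariff-rate quota (threshold 4,262 liters). Quantity 2,755 liters is within the quota, so the in-quota rate 10% applies to the full value.
Duty = $53,942.90 × 10% = $5,394.29.
Line 2 (6187.86, Drenland, 416 units, $38,617.28):
Base rate for 6187.86 is $2.16/unit.
The additional-duty order on 6187.86 targets Serune, not Drenland; it does not apply.
Duty = 416 × $2.16 = $898.56.
Total = $5,394.29 + $898.56 = $6,292.85.

$6,292.85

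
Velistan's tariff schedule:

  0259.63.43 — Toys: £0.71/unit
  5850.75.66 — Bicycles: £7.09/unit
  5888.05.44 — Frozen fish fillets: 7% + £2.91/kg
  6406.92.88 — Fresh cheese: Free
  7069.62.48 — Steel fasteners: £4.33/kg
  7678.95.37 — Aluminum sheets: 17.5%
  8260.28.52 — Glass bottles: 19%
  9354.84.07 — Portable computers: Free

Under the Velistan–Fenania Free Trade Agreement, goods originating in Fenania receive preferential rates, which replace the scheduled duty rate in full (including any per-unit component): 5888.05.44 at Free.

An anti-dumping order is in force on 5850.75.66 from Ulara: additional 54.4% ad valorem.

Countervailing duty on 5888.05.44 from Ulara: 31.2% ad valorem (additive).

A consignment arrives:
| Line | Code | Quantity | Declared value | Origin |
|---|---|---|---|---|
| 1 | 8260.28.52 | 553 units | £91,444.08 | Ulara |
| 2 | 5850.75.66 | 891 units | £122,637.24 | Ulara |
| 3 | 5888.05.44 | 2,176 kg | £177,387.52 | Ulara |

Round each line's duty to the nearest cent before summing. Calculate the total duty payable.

Line 1 (8260.28.52, Ulara, 553 units, £91,444.08):
Base rate for 8260.28.52 is 19%.
Duty = £91,444.08 × 19% = £17,374.38.
Line 2 (5850.75.66, Ulara, 891 units, £122,637.24):
Base rate for 5850.75.66 is £7.09/unit.
Additional duty on 5850.75.66 from Ulara: +54.4% ad valorem. Applied ad valorem rate = 54.4%.
Duty = £122,637.24 × 54.4% + 891 × £7.09 = £73,031.85.
Line 3 (5888.05.44, Ulara, 2,176 kg, £177,387.52):
Base rate for 5888.05.44 is 7% + £2.91/kg.
5888.05.44 has an FTA preferential rate, but origin Ulara is not Fenania; base rate stands.
Additional duty on 5888.05.44 from Ulara: +31.2%. Applied ad valorem rate: 7% + 31.2% = 38.2%.
Duty = £177,387.52 × 38.2% + 2,176 × £2.91 = £74,094.19.
Total = £17,374.38 + £73,031.85 + £74,094.19 = £164,500.42.

£164,500.42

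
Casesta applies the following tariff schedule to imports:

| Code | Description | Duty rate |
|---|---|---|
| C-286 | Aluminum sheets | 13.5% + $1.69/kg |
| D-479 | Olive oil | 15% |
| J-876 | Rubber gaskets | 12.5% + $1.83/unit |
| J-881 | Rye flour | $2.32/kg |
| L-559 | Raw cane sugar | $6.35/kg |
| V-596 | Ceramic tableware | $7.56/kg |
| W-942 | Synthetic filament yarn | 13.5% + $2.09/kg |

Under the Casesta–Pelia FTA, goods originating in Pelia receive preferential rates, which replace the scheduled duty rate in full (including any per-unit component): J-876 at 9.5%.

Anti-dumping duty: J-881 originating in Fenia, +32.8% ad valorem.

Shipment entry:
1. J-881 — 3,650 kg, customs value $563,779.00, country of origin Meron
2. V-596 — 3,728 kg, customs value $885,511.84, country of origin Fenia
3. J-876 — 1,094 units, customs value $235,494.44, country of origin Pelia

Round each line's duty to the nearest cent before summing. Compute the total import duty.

Line 1 (J-881, Meron, 3,650 kg, $563,779.00):
Base rate for J-881 is $2.32/kg.
The additional-duty order on J-881 targets Fenia, not Meron; it does not apply.
Duty = 3,650 × $2.32 = $8,468.00.
Line 2 (V-596, Fenia, 3,728 kg, $885,511.84):
Base rate for V-596 is $7.56/kg.
Duty = 3,728 × $7.56 = $28,183.68.
Line 3 (J-876, Pelia, 1,094 units, $235,494.44):
Base rate for J-876 is 12.5% + $1.83/unit.
Origin Pelia qualifies under the Casesta–Pelia agreement and J-876 is covered: preferential rate 9.5% applies instead.
Duty = $235,494.44 × 9.5% = $22,371.97.
Total = $8,468.00 + $28,183.68 + $22,371.97 = $59,023.65.

$59,023.65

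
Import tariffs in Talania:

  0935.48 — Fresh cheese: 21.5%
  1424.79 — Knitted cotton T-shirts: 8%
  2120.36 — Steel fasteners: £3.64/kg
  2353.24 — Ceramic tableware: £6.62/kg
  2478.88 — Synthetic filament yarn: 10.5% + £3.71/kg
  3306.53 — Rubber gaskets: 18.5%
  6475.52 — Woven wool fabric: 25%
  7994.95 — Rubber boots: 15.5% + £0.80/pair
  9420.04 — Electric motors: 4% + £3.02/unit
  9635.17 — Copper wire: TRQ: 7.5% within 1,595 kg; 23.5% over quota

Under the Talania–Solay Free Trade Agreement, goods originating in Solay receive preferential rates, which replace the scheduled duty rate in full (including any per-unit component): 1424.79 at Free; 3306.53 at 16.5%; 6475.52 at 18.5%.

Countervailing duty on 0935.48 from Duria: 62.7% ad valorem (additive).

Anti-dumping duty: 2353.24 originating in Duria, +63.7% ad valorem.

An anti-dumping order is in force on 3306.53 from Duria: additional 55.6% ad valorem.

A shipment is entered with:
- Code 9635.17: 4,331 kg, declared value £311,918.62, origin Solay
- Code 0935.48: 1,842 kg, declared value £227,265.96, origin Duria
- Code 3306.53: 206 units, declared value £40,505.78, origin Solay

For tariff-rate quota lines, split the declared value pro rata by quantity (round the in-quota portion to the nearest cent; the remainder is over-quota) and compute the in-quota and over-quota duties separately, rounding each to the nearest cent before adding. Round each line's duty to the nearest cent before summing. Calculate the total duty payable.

£252,962.76

Line 1 (9635.17, Solay, 4,331 kg, £311,918.62):
Code 9635.17 is under a tariff-rate quota (threshold 1,595 kg). In-quota: 1,595 kg at 7.5%; over-quota: 2,736 kg at 23.5%.
Pro-rata value split: in-quota = £311,918.62 × 1,595/4,331 = £114,871.90; over-quota = £311,918.62 − £114,871.90 = £197,046.72.
In-quota duty = £114,871.90 × 7.5% = £8,615.39. Over-quota duty = £197,046.72 × 23.5% = £46,305.98.
Line duty = £8,615.39 + £46,305.98 = £54,921.37.
Line 2 (0935.48, Duria, 1,842 kg, £227,265.96):
Base rate for 0935.48 is 21.5%.
Additional duty on 0935.48 from Duria: +62.7%. Applied ad valorem rate: 21.5% + 62.7% = 84.2%.
Duty = £227,265.96 × 84.2% = £191,357.94.
Line 3 (3306.53, Solay, 206 units, £40,505.78):
Base rate for 3306.53 is 18.5%.
Origin Solay qualifies under the Talania–Solay agreement and 3306.53 is covered: preferential rate 16.5% applies instead.
The additional-duty order on 3306.53 targets Duria, not Solay; it does not apply.
Duty = £40,505.78 × 16.5% = £6,683.45.
Total = £54,921.37 + £191,357.94 + £6,683.45 = £252,962.76.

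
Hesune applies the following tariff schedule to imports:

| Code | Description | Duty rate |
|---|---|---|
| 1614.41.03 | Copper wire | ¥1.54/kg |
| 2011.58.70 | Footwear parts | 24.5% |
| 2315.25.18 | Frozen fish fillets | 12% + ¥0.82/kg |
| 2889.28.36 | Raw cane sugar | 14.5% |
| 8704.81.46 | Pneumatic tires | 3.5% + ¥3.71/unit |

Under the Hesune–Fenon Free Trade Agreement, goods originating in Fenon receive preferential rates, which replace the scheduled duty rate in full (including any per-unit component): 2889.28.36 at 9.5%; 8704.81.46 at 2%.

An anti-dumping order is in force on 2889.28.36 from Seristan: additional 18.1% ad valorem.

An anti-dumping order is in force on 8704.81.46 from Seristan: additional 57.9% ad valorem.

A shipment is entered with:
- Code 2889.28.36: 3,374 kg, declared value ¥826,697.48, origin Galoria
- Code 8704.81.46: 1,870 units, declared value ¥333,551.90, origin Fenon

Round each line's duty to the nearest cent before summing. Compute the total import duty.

Line 1 (2889.28.36, Galoria, 3,374 kg, ¥826,697.48):
Base rate for 2889.28.36 is 14.5%.
2889.28.36 has an FTA preferential rate, but origin Galoria is not Fenon; base rate stands.
The additional-duty order on 2889.28.36 targets Seristan, not Galoria; it does not apply.
Duty = ¥826,697.48 × 14.5% = ¥119,871.13.
Line 2 (8704.81.46, Fenon, 1,870 units, ¥333,551.90):
Base rate for 8704.81.46 is 3.5% + ¥3.71/unit.
Origin Fenon qualifies under the Hesune–Fenon agreement and 8704.81.46 is covered: preferential rate 2% applies instead.
The additional-duty order on 8704.81.46 targets Seristan, not Fenon; it does not apply.
Duty = ¥333,551.90 × 2% = ¥6,671.04.
Total = ¥119,871.13 + ¥6,671.04 = ¥126,542.17.

¥126,542.17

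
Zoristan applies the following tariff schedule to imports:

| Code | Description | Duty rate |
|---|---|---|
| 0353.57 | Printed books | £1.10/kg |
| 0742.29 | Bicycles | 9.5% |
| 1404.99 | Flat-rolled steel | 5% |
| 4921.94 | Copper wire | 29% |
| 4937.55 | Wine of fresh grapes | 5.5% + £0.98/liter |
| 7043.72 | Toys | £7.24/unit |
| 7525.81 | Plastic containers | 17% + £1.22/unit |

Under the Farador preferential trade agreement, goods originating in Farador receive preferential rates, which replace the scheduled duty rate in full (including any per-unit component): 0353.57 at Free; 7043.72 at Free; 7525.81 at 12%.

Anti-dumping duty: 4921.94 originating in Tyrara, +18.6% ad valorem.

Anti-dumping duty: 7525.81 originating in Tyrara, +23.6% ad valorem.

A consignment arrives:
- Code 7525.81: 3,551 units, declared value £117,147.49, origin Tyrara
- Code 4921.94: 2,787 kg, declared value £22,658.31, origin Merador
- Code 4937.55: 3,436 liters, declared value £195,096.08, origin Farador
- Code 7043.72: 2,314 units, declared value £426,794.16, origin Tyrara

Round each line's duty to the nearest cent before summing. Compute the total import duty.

£89,315.93

Line 1 (7525.81, Tyrara, 3,551 units, £117,147.49):
Base rate for 7525.81 is 17% + £1.22/unit.
7525.81 has an FTA preferential rate, but origin Tyrara is not Farador; base rate stands.
Additional duty on 7525.81 from Tyrara: +23.6%. Applied ad valorem rate: 17% + 23.6% = 40.6%.
Duty = £117,147.49 × 40.6% + 3,551 × £1.22 = £51,894.10.
Line 2 (4921.94, Merador, 2,787 kg, £22,658.31):
Base rate for 4921.94 is 29%.
The additional-duty order on 4921.94 targets Tyrara, not Merador; it does not apply.
Duty = £22,658.31 × 29% = £6,570.91.
Line 3 (4937.55, Farador, 3,436 liters, £195,096.08):
Base rate for 4937.55 is 5.5% + £0.98/liter.
Origin Farador is the FTA partner but 4937.55 is not on the preference list; base rate stands.
Duty = £195,096.08 × 5.5% + 3,436 × £0.98 = £14,097.56.
Line 4 (7043.72, Tyrara, 2,314 units, £426,794.16):
Base rate for 7043.72 is £7.24/unit.
7043.72 has an FTA preferential rate, but origin Tyrara is not Farador; base rate stands.
Duty = 2,314 × £7.24 = £16,753.36.
Total = £51,894.10 + £6,570.91 + £14,097.56 + £16,753.36 = £89,315.93.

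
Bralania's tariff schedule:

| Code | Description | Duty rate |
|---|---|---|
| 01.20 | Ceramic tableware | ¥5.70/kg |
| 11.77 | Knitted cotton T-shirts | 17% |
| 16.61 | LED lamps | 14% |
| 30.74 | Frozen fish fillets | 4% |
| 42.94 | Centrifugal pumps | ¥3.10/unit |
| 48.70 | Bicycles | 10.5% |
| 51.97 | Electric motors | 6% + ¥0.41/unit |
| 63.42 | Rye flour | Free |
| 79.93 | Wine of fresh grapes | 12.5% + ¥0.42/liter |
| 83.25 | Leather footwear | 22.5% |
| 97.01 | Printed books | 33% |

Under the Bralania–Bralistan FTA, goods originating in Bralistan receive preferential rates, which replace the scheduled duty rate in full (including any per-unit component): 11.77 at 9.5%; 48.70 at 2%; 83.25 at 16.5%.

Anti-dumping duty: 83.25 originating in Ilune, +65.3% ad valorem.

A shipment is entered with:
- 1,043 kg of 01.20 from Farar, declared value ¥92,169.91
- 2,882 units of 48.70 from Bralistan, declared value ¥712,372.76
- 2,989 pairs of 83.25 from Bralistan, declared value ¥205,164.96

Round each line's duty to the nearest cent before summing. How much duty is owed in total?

Line 1 (01.20, Farar, 1,043 kg, ¥92,169.91):
Base rate for 01.20 is ¥5.70/kg.
Duty = 1,043 × ¥5.70 = ¥5,945.10.
Line 2 (48.70, Bralistan, 2,882 units, ¥712,372.76):
Base rate for 48.70 is 10.5%.
Origin Bralistan qualifies under the Bralania–Bralistan agreement and 48.70 is covered: preferential rate 2% applies instead.
Duty = ¥712,372.76 × 2% = ¥14,247.46.
Line 3 (83.25, Bralistan, 2,989 pairs, ¥205,164.96):
Base rate for 83.25 is 22.5%.
Origin Bralistan qualifies under the Bralania–Bralistan agreement and 83.25 is covered: preferential rate 16.5% applies instead.
The additional-duty order on 83.25 targets Ilune, not Bralistan; it does not apply.
Duty = ¥205,164.96 × 16.5% = ¥33,852.22.
Total = ¥5,945.10 + ¥14,247.46 + ¥33,852.22 = ¥54,044.78.

¥54,044.78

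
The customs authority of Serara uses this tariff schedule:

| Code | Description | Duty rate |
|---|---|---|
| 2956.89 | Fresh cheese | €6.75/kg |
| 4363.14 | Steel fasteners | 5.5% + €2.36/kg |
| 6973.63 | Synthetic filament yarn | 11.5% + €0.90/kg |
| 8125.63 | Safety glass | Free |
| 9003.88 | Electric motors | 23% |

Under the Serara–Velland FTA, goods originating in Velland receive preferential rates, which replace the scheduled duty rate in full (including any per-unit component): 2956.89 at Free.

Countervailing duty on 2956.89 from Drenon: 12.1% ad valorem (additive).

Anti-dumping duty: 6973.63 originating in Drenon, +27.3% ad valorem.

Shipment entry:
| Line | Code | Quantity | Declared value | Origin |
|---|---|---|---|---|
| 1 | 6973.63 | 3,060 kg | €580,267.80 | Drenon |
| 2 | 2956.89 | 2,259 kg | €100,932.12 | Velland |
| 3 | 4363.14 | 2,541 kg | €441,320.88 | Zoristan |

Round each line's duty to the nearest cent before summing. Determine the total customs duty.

€258,167.32

Line 1 (6973.63, Drenon, 3,060 kg, €580,267.80):
Base rate for 6973.63 is 11.5% + €0.90/kg.
Additional duty on 6973.63 from Drenon: +27.3%. Applied ad valorem rate: 11.5% + 27.3% = 38.8%.
Duty = €580,267.80 × 38.8% + 3,060 × €0.90 = €227,897.91.
Line 2 (2956.89, Velland, 2,259 kg, €100,932.12):
Base rate for 2956.89 is €6.75/kg.
Origin Velland qualifies under the Serara–Velland agreement and 2956.89 is covered: preferential rate Free applies instead.
The additional-duty order on 2956.89 targets Drenon, not Velland; it does not apply.
Duty = €100,932.12 × 0% = €0.00.
Line 3 (4363.14, Zoristan, 2,541 kg, €441,320.88):
Base rate for 4363.14 is 5.5% + €2.36/kg.
Duty = €441,320.88 × 5.5% + 2,541 × €2.36 = €30,269.41.
Total = €227,897.91 + €0.00 + €30,269.41 = €258,167.32.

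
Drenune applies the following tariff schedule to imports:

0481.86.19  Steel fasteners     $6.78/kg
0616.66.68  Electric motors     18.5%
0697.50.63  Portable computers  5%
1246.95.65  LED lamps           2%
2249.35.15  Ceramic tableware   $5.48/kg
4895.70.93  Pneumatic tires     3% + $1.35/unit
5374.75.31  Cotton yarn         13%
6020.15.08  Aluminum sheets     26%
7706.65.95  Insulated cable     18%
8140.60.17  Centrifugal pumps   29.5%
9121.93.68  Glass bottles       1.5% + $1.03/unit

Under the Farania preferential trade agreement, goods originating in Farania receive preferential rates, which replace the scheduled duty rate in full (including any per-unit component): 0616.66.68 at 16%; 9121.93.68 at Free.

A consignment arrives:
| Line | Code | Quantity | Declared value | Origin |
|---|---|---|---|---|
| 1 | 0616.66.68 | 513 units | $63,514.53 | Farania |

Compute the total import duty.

$10,162.32

Line 1 (0616.66.68, Farania, 513 units, $63,514.53):
Base rate for 0616.66.68 is 18.5%.
Origin Farania qualifies under the Drenune–Farania agreement and 0616.66.68 is covered: preferential rate 16% applies instead.
Duty = $63,514.53 × 16% = $10,162.32.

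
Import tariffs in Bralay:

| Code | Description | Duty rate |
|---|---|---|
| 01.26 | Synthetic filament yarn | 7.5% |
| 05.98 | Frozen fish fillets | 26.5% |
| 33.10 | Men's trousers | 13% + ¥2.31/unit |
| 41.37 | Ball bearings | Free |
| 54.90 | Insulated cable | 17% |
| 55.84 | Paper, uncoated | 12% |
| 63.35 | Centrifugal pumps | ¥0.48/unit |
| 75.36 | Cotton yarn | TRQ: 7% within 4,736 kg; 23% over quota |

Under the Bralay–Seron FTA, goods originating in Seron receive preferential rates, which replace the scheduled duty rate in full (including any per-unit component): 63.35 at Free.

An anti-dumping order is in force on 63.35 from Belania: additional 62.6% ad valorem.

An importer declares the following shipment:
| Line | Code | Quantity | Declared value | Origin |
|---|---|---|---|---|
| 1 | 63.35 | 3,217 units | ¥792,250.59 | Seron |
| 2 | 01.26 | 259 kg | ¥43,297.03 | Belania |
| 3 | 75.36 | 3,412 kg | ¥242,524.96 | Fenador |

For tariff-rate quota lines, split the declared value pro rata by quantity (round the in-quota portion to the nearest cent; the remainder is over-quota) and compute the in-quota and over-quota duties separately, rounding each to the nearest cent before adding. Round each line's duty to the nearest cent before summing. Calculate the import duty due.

¥20,224.03

Line 1 (63.35, Seron, 3,217 units, ¥792,250.59):
Base rate for 63.35 is ¥0.48/unit.
Origin Seron qualifies under the Bralay–Seron agreement and 63.35 is covered: preferential rate Free applies instead.
The additional-duty order on 63.35 targets Belania, not Seron; it does not apply.
Duty = ¥792,250.59 × 0% = ¥0.00.
Line 2 (01.26, Belania, 259 kg, ¥43,297.03):
Base rate for 01.26 is 7.5%.
Duty = ¥43,297.03 × 7.5% = ¥3,247.28.
Line 3 (75.36, Fenador, 3,412 kg, ¥242,524.96):
Code 75.36 is under a tariff-rate quota (threshold 4,736 kg). Quantity 3,412 kg is within the quota, so the in-quota rate 7% applies to the full value.
Duty = ¥242,524.96 × 7% = ¥16,976.75.
Total = ¥0.00 + ¥3,247.28 + ¥16,976.75 = ¥20,224.03.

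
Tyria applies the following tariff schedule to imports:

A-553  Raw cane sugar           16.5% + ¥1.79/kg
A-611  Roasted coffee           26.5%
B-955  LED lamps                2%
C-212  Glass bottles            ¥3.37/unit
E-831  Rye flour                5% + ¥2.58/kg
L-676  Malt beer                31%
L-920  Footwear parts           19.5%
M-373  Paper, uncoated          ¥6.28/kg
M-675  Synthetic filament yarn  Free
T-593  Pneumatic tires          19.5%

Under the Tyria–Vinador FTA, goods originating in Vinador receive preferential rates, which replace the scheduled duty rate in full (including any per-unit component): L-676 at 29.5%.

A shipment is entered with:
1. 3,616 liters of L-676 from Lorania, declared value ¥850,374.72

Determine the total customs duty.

Line 1 (L-676, Lorania, 3,616 liters, ¥850,374.72):
Base rate for L-676 is 31%.
L-676 has an FTA preferential rate, but origin Lorania is not Vinador; base rate stands.
Duty = ¥850,374.72 × 31% = ¥263,616.16.

¥263,616.16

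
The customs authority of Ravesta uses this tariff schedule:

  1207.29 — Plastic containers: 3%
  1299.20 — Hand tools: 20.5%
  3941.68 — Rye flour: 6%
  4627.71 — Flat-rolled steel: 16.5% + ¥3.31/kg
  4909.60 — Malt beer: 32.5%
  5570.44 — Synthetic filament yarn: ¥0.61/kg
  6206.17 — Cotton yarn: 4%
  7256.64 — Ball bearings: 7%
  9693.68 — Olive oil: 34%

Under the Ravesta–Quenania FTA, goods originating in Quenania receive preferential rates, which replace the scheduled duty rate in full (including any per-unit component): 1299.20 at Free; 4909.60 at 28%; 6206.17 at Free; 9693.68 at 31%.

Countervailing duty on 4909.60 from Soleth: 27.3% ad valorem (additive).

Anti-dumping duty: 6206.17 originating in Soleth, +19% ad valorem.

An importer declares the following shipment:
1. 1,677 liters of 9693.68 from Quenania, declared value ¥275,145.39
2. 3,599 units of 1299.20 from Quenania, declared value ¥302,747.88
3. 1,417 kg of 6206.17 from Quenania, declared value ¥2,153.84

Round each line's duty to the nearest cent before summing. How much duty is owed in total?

¥85,295.07

Line 1 (9693.68, Quenania, 1,677 liters, ¥275,145.39):
Base rate for 9693.68 is 34%.
Origin Quenania qualifies under the Ravesta–Quenania agreement and 9693.68 is covered: preferential rate 31% applies instead.
Duty = ¥275,145.39 × 31% = ¥85,295.07.
Line 2 (1299.20, Quenania, 3,599 units, ¥302,747.88):
Base rate for 1299.20 is 20.5%.
Origin Quenania qualifies under the Ravesta–Quenania agreement and 1299.20 is covered: preferential rate Free applies instead.
Duty = ¥302,747.88 × 0% = ¥0.00.
Line 3 (6206.17, Quenania, 1,417 kg, ¥2,153.84):
Base rate for 6206.17 is 4%.
Origin Quenania qualifies under the Ravesta–Quenania agreement and 6206.17 is covered: preferential rate Free applies instead.
The additional-duty order on 6206.17 targets Soleth, not Quenania; it does not apply.
Duty = ¥2,153.84 × 0% = ¥0.00.
Total = ¥85,295.07 + ¥0.00 + ¥0.00 = ¥85,295.07.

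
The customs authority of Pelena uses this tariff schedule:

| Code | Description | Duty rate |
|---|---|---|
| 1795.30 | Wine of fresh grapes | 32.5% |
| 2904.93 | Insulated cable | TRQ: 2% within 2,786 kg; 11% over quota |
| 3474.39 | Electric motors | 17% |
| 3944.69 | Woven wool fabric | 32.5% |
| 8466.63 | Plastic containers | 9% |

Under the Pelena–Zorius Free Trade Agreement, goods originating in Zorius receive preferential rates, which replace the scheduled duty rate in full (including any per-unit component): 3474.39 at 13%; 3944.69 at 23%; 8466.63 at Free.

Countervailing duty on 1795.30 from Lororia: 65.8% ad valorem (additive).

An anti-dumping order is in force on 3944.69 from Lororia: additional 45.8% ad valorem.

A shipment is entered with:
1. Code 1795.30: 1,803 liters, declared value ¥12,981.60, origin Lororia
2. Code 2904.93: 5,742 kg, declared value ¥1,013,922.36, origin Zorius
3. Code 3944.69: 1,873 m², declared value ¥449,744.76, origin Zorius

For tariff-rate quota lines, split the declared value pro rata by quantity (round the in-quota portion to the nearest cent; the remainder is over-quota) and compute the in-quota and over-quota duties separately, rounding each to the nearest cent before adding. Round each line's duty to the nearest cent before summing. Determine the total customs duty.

Line 1 (1795.30, Lororia, 1,803 liters, ¥12,981.60):
Base rate for 1795.30 is 32.5%.
Additional duty on 1795.30 from Lororia: +65.8%. Applied ad valorem rate: 32.5% + 65.8% = 98.3%.
Duty = ¥12,981.60 × 98.3% = ¥12,760.91.
Line 2 (2904.93, Zorius, 5,742 kg, ¥1,013,922.36):
Code 2904.93 is under a tariff-rate quota (threshold 2,786 kg). In-quota: 2,786 kg at 2%; over-quota: 2,956 kg at 11%.
Pro-rata value split: in-quota = ¥1,013,922.36 × 2,786/5,742 = ¥491,951.88; over-quota = ¥1,013,922.36 − ¥491,951.88 = ¥521,970.48.
In-quota duty = ¥491,951.88 × 2% = ¥9,839.04. Over-quota duty = ¥521,970.48 × 11% = ¥57,416.75.
Line duty = ¥9,839.04 + ¥57,416.75 = ¥67,255.79.
Line 3 (3944.69, Zorius, 1,873 m², ¥449,744.76):
Base rate for 3944.69 is 32.5%.
Origin Zorius qualifies under the Pelena–Zorius agreement and 3944.69 is covered: preferential rate 23% applies instead.
The additional-duty order on 3944.69 targets Lororia, not Zorius; it does not apply.
Duty = ¥449,744.76 × 23% = ¥103,441.29.
Total = ¥12,760.91 + ¥67,255.79 + ¥103,441.29 = ¥183,457.99.

¥183,457.99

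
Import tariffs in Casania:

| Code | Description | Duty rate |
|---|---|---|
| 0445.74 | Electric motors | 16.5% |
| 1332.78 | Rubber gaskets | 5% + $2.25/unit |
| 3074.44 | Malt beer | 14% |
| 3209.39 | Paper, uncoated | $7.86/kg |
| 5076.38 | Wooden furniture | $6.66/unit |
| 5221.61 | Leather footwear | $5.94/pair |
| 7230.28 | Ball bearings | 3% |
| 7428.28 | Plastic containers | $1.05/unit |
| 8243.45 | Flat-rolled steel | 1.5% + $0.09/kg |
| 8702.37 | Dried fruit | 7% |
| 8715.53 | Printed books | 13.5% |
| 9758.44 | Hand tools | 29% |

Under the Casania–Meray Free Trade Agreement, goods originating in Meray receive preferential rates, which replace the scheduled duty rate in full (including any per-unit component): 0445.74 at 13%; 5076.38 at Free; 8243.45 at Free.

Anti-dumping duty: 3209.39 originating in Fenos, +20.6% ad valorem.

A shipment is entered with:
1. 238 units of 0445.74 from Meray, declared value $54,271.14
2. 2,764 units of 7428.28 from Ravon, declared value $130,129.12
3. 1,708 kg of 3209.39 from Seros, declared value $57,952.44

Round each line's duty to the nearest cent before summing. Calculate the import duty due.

Line 1 (0445.74, Meray, 238 units, $54,271.14):
Base rate for 0445.74 is 16.5%.
Origin Meray qualifies under the Casania–Meray agreement and 0445.74 is covered: preferential rate 13% applies instead.
Duty = $54,271.14 × 13% = $7,055.25.
Line 2 (7428.28, Ravon, 2,764 units, $130,129.12):
Base rate for 7428.28 is $1.05/unit.
Duty = 2,764 × $1.05 = $2,902.20.
Line 3 (3209.39, Seros, 1,708 kg, $57,952.44):
Base rate for 3209.39 is $7.86/kg.
The additional-duty order on 3209.39 targets Fenos, not Seros; it does not apply.
Duty = 1,708 × $7.86 = $13,424.88.
Total = $7,055.25 + $2,902.20 + $13,424.88 = $23,382.33.

$23,382.33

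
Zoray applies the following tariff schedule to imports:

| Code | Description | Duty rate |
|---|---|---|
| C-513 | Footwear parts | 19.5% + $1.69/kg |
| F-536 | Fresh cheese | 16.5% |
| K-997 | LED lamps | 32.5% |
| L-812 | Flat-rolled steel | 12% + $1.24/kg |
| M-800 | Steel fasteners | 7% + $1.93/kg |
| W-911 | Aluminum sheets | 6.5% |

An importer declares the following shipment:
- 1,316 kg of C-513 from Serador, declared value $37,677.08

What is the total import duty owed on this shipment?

Line 1 (C-513, Serador, 1,316 kg, $37,677.08):
Base rate for C-513 is 19.5% + $1.69/kg.
Duty = $37,677.08 × 19.5% + 1,316 × $1.69 = $9,571.07.

$9,571.07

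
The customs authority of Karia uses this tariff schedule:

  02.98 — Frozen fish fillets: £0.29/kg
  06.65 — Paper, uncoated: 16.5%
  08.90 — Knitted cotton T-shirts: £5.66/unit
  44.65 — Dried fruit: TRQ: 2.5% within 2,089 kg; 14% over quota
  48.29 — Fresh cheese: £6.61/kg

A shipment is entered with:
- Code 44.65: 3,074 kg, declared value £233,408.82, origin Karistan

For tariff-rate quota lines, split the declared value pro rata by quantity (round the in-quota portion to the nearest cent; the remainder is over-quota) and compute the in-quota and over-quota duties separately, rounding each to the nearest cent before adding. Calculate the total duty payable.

£14,436.19

Line 1 (44.65, Karistan, 3,074 kg, £233,408.82):
Code 44.65 is under a tariff-rate quota (threshold 2,089 kg). In-quota: 2,089 kg at 2.5%; over-quota: 985 kg at 14%.
Pro-rata value split: in-quota = £233,408.82 × 2,089/3,074 = £158,617.77; over-quota = £233,408.82 − £158,617.77 = £74,791.05.
In-quota duty = £158,617.77 × 2.5% = £3,965.44. Over-quota duty = £74,791.05 × 14% = £10,470.75.
Line duty = £3,965.44 + £10,470.75 = £14,436.19.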